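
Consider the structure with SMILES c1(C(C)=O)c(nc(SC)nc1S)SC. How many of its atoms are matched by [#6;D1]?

3

The query [#6;D1] means: carbon bonded to exactly one heavy atom.
Check the 14 heavy atoms by environment: 2× n (aromatic, D2) → no; 4× c (aromatic, D3) → no; 1× C (D3) → no; 1× O (D1) → no; 3× C (D1) → match; 1× S (D1) → no; 2× S (D2) → no.
That gives 3 matching atoms.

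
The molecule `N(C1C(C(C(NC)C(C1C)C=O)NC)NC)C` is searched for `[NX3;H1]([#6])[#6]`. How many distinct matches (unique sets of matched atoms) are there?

4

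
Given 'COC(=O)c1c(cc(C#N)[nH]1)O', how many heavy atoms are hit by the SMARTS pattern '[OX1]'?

1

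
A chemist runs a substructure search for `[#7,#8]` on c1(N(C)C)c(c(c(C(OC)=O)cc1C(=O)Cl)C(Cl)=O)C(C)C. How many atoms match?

Check the 22 heavy atoms by environment: 6× c (aromatic) → no; 9× C → no; 4× O → match; 2× Cl → no; 1× N → match.
Summing the matching environments: 4 + 1 = 5 matching atoms.

5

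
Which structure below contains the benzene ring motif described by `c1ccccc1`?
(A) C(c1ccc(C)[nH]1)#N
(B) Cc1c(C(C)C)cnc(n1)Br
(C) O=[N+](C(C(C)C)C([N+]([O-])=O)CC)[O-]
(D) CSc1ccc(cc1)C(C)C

c1ccccc1 describes six aromatic carbons in a ring (a benzene ring).
(A) has a methyl group (-CH3) but no six-membered all-carbon aromatic ring is present.
(B) has a methyl group (-CH3) but no six-membered all-carbon aromatic ring is present.
(C) has a methyl group (-CH3) but no six-membered all-carbon aromatic ring is present.
(D) contains the required atom environment, so the pattern matches.
So the answer is (D).

D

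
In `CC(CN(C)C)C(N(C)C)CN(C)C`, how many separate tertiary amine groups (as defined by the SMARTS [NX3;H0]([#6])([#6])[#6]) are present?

3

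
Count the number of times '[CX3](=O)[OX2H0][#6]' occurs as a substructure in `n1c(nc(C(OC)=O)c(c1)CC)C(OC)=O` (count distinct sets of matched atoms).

2

[CX3](=O)[OX2H0][#6] is the SMARTS for an ester: a carbonyl carbon bonded to an oxygen that is itself bonded to carbon (no H on that O).
The molecule carries 2 separate instances of a methyl-ester group (-C(=O)OCH3) meeting every constraint; each maps to a distinct set of atoms, giving 2 matches.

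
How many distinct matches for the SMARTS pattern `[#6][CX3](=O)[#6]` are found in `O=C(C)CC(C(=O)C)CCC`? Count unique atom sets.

2

[#6][CX3](=O)[#6] is the SMARTS for a ketone: a carbonyl carbon (no H) flanked by two carbons.
The molecule carries 2 separate instances of an acetyl/ketone group (-C(=O)CH3) meeting every constraint; each maps to a distinct set of atoms, giving 2 matches.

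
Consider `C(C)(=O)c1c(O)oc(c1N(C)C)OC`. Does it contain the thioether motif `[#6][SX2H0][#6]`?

No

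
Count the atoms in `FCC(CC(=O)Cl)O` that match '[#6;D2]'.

2

The query [#6;D2] means: any carbon bonded to exactly two heavy atoms.
Check the 8 heavy atoms by environment: 2× C (D2) → match; 2× C (D3) → no; 2× O (D1) → no; 1× Cl (D1) → no; 1× F (D1) → no.
That gives 2 matching atoms.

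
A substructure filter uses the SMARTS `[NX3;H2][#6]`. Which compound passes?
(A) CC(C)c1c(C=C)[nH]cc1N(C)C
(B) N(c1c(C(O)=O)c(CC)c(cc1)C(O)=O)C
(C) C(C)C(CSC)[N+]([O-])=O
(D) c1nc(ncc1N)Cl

D

[NX3;H2][#6] describes a trivalent nitrogen with two H attached to carbon (a primary amine).
(A) has a dimethylamino group (-N(CH3)2) but the nitrogen has H0, not H2.
(B) has an N-methylamino group (-NHCH3) but the nitrogen bears two carbons and only one H (H1), not H2.
(C) has a nitro group (-[N+](=O)[O-]) but the nitrogen is [N+] with no H, not NX3H2.
(D) contains a primary amino group (-NH2), which satisfies every atom and bond constraint.
So the answer is (D).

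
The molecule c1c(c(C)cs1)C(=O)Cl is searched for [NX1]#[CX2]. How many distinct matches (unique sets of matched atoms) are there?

0

[NX1]#[CX2] is the SMARTS for a nitrile: a nitrogen triple-bonded to a two-connected carbon.
No fragment in the molecule satisfies every constraint, giving 0 matches.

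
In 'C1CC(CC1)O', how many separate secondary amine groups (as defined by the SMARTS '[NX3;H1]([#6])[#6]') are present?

[NX3;H1]([#6])[#6] is the SMARTS for a secondary amine: a trivalent nitrogen with one H, bonded to two carbons.
No fragment in the molecule satisfies every constraint, giving 0 matches.

0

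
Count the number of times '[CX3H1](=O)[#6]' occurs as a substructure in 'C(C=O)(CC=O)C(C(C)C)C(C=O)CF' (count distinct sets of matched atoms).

3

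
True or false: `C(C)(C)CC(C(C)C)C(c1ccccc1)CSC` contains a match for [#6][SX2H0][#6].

True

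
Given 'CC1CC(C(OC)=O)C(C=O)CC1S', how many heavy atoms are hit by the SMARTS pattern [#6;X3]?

2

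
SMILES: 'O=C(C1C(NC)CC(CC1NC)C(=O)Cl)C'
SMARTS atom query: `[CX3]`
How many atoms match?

The query [CX3] means: C with X3: aliphatic carbon with exactly 3 total connections.
Check the 16 heavy atoms by environment: 9× C (X4) → no; 2× C (X3) → match; 2× O (X1) → no; 1× Cl (X1) → no; 2× N (X3) → no.
That gives 2 matching atoms.

2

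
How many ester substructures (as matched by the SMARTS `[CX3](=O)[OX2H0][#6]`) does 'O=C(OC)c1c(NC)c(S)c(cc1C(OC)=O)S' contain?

2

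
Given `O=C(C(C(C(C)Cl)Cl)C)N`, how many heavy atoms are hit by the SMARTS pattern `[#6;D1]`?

2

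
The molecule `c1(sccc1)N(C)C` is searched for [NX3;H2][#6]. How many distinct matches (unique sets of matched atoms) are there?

0

[NX3;H2][#6] is the SMARTS for a primary amine: a trivalent nitrogen with two H attached to carbon.
The molecule has a dimethylamino group (-N(CH3)2), but the nitrogen has H0, not H2; nothing else fits, so there are 0 matches.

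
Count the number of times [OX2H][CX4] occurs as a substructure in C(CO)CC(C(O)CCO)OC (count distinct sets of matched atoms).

3

[OX2H][CX4] is the SMARTS for an aliphatic alcohol: a hydroxyl oxygen bound to an sp3 (X4) carbon.
The molecule carries 3 separate instances of a hydroxyl group (-OH) meeting every constraint; each maps to a distinct set of atoms, giving 3 matches.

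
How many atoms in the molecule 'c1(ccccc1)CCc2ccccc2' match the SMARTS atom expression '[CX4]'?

2

Check the 14 heavy atoms by environment: 2× C (X4) → match; 12× c (aromatic, X3) → no.
That gives 2 matching atoms.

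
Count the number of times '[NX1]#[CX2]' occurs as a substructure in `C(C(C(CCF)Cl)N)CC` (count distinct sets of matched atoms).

0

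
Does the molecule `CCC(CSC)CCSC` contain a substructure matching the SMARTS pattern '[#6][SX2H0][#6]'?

Yes

The pattern [#6][SX2H0][#6] describes an aliphatic sulfur bridging two carbons with no H on the sulfur — a thioether.
The molecule carries a methylthio ether (-SCH3), whose atoms satisfy every constraint of the query, so the pattern matches.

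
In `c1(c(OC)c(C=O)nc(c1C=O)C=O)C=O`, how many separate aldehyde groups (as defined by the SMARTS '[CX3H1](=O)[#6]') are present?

4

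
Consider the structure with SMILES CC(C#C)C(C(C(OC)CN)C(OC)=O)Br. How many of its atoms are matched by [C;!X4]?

The query [C;!X4] means: aliphatic carbon that does not have four total connections.
Check the 16 heavy atoms by environment: 8× C (X4) → no; 2× O (X2) → no; 2× C (X2) → match; 1× N (X3) → no; 1× C (X3) → match; 1× O (X1) → no; 1× Br (X1) → no.
Summing the matching environments: 2 + 1 = 3 matching atoms.

3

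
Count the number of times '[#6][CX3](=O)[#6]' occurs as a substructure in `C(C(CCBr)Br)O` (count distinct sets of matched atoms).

0

[#6][CX3](=O)[#6] is the SMARTS for a ketone: a carbonyl carbon (no H) flanked by two carbons.
No fragment in the molecule satisfies every constraint, giving 0 matches.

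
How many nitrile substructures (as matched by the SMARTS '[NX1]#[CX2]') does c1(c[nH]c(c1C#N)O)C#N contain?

2

[NX1]#[CX2] is the SMARTS for a nitrile: a nitrogen triple-bonded to a two-connected carbon.
The molecule carries 2 separate instances of a nitrile (-C#N) meeting every constraint; each maps to a distinct set of atoms, giving 2 matches.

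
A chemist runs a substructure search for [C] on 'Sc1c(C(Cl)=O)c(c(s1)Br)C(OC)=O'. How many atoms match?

The query [C] means: uppercase C matches aliphatic (non-aromatic) carbon only.
Check the 14 heavy atoms by environment: 1× s (aromatic) → no; 4× c (aromatic) → no; 3× C → match; 3× O → no; 1× Cl → no; 1× S → no; 1× Br → no.
That gives 3 matching atoms.

3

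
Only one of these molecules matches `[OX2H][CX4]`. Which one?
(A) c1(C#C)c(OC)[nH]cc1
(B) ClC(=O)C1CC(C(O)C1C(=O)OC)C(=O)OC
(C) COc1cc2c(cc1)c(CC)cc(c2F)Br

B

[OX2H][CX4] describes a hydroxyl oxygen bound to an sp3 (X4) carbon (an aliphatic alcohol).
(A) has a methoxy ether (-OCH3) but the oxygen has H0 (ether), not H1.
(B) contains a hydroxyl group (-OH), which satisfies every atom and bond constraint.
(C) has a methoxy ether (-OCH3) but the oxygen has H0 (ether), not H1.
So the answer is (B).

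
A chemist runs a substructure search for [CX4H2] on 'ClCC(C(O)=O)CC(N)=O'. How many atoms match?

The query [CX4H2] means: sp3 carbon (X4) with exactly two hydrogens.
Check the 10 heavy atoms by environment: 2× C (H2, X4) → match; 1× C (H1, X4) → no; 1× Cl (H0, X1) → no; 2× C (H0, X3) → no; 2× O (H0, X1) → no; 1× N (H2, X3) → no; 1× O (H1, X2) → no.
That gives 2 matching atoms.

2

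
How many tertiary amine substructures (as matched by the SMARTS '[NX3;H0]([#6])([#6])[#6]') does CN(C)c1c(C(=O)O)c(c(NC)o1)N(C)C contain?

2

[NX3;H0]([#6])([#6])[#6] is the SMARTS for a tertiary amine: a trivalent nitrogen with no H, bonded to three carbons.
The molecule carries 2 separate instances of a dimethylamino group (-N(CH3)2) meeting every constraint; each maps to a distinct set of atoms, giving 2 matches.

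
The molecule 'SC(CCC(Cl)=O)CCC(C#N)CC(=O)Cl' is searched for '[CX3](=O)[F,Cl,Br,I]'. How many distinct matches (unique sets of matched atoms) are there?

2

[CX3](=O)[F,Cl,Br,I] is the SMARTS for an acyl halide: a carbonyl carbon bonded to a halogen.
The molecule carries 2 separate instances of an acyl chloride (-C(=O)Cl) meeting every constraint; each maps to a distinct set of atoms, giving 2 matches.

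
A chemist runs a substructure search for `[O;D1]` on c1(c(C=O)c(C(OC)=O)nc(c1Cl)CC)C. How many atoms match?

The query [O;D1] means: aliphatic oxygen bonded to exactly one heavy atom.
Check the 16 heavy atoms by environment: 1× n (aromatic, D2) → no; 5× c (aromatic, D3) → no; 3× C (D1) → no; 1× C (D3) → no; 2× O (D1) → match; 1× O (D2) → no; 2× C (D2) → no; 1× Cl (D1) → no.
That gives 2 matching atoms.

2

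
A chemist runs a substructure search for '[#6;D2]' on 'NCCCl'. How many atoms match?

The query [#6;D2] means: any carbon bonded to exactly two heavy atoms.
Check the 4 heavy atoms by environment: 2× C (D2) → match; 1× N (D1) → no; 1× Cl (D1) → no.
That gives 2 matching atoms.

2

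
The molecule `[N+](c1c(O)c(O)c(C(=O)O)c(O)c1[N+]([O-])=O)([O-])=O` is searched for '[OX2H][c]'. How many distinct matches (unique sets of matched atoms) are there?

3

[OX2H][c] is the SMARTS for a phenol: a hydroxyl oxygen attached to an aromatic carbon.
The molecule carries 3 separate instances of a hydroxyl group (-OH) meeting every constraint; each maps to a distinct set of atoms, giving 3 matches.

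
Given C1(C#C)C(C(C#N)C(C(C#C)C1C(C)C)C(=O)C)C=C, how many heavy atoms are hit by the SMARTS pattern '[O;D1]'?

1

The query [O;D1] means: aliphatic oxygen bonded to exactly one heavy atom.
Check the 20 heavy atoms by environment: 8× C (D3) → no; 6× C (D1) → no; 4× C (D2) → no; 1× N (D1) → no; 1× O (D1) → match.
That gives 1 matching atom.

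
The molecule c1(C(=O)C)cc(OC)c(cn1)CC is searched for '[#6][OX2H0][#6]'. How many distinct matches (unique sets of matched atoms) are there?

1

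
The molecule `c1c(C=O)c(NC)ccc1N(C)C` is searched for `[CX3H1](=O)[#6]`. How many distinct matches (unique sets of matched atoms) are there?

[CX3H1](=O)[#6] is the SMARTS for an aldehyde: an sp2 carbon with one H, double-bonded to O and single-bonded to carbon.
Exactly one fragment in the molecule meets all constraints, giving 1 match.

1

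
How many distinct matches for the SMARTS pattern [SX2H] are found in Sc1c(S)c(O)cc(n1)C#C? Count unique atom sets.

[SX2H] is the SMARTS for a thiol: an aliphatic sulfur with two connections, one being H.
The molecule carries 2 separate instances of a thiol (-SH) meeting every constraint; each maps to a distinct set of atoms, giving 2 matches.

2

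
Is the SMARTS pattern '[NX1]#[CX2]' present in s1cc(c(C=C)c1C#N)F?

Yes

The pattern [NX1]#[CX2] describes a nitrogen triple-bonded to a two-connected carbon — a nitrile.
The molecule carries a nitrile (-C#N), whose atoms satisfy every constraint of the query, so the pattern matches.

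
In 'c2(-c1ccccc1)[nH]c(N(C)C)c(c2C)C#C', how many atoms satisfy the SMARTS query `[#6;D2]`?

6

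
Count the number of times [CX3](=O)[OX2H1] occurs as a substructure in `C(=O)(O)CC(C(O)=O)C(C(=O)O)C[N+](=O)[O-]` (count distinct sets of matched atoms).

3

[CX3](=O)[OX2H1] is the SMARTS for a carboxylic acid: an sp2 carbon double-bonded to O and single-bonded to an -OH oxygen.
The molecule carries 3 separate instances of a carboxylic acid group (-C(=O)OH) meeting every constraint; each maps to a distinct set of atoms, giving 3 matches.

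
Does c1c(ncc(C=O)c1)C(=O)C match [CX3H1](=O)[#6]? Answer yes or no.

The pattern [CX3H1](=O)[#6] describes an sp2 carbon with one H, double-bonded to O and single-bonded to carbon — an aldehyde.
The molecule carries an aldehyde (-CHO), whose atoms satisfy every constraint of the query, so the pattern matches.

Yes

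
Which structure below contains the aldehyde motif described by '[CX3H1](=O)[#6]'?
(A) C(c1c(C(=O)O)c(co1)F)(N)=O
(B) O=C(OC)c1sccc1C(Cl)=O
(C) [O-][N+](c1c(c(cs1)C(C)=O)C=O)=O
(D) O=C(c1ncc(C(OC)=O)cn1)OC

[CX3H1](=O)[#6] describes an sp2 carbon with one H, double-bonded to O and single-bonded to carbon (an aldehyde).
(A) has a carboxylic acid group (-C(=O)OH) but the carbonyl carbon has H0 and is bonded to O, not H1.
(B) has a methyl-ester group (-C(=O)OCH3) but the carbonyl carbon has H0, not H1.
(C) contains an aldehyde (-CHO), which satisfies every atom and bond constraint.
(D) has a methyl-ester group (-C(=O)OCH3) but the carbonyl carbon has H0, not H1.
So the answer is (C).

C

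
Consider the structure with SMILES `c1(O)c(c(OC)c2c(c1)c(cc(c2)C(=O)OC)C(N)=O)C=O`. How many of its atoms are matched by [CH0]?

2

The query [CH0] means: aliphatic carbon with no attached hydrogen.
Check the 22 heavy atoms by environment: 7× c (aromatic, H0) → no; 3× c (aromatic, H1) → no; 1× O (H1) → no; 2× C (H0) → match; 5× O (H0) → no; 1× N (H2) → no; 1× C (H1) → no; 2× C (H3) → no.
That gives 2 matching atoms.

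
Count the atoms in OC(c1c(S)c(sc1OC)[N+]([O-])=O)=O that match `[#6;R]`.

4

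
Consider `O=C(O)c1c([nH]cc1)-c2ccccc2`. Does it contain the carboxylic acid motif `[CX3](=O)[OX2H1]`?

Yes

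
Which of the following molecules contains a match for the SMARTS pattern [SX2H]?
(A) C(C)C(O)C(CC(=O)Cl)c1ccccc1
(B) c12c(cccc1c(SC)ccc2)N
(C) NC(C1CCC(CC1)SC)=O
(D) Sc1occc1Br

D

[SX2H] describes an aliphatic sulfur with two connections, one being H (a thiol).
(A) has a hydroxyl group (-OH) but it is an -OH, not an -SH.
(B) has a methylthio ether (-SCH3) but the sulfur has H0 (bonded to two carbons), not H1.
(C) has a methylthio ether (-SCH3) but the sulfur has H0 (bonded to two carbons), not H1.
(D) contains a thiol (-SH), which satisfies every atom and bond constraint.
So the answer is (D).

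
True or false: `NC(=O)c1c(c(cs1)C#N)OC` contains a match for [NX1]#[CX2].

The pattern [NX1]#[CX2] describes a nitrogen triple-bonded to a two-connected carbon — a nitrile.
The molecule carries a nitrile (-C#N), whose atoms satisfy every constraint of the query, so the pattern matches.

True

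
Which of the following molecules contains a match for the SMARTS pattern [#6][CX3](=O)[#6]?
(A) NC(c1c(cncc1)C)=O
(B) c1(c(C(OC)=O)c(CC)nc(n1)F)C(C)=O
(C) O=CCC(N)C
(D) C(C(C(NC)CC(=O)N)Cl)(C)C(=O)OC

[#6][CX3](=O)[#6] describes a carbonyl carbon (no H) flanked by two carbons (a ketone).
(A) has a primary amide (-C(=O)NH2) but one neighbour of the carbonyl carbon is N, not C.
(B) contains an acetyl/ketone group (-C(=O)CH3), which satisfies every atom and bond constraint.
(C) has an aldehyde (-CHO) but the carbonyl carbon has H1, so it is not flanked by two carbons.
(D) has a primary amide (-C(=O)NH2) but one neighbour of the carbonyl carbon is N, not C.
So the answer is (B).

B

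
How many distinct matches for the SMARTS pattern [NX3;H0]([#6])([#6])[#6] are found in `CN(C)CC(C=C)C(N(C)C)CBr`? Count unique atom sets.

[NX3;H0]([#6])([#6])[#6] is the SMARTS for a tertiary amine: a trivalent nitrogen with no H, bonded to three carbons.
The molecule carries 2 separate instances of a dimethylamino group (-N(CH3)2) meeting every constraint; each maps to a distinct set of atoms, giving 2 matches.

2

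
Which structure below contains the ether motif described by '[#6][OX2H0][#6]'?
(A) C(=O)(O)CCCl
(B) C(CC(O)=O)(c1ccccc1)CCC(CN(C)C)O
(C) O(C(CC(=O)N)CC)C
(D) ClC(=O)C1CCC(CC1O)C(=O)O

[#6][OX2H0][#6] describes an aliphatic oxygen bridging two carbons with no H on the oxygen (an ether).
(A) has a carboxylic acid group (-C(=O)OH) but the -OH oxygen has H1; the =O is OX1, not OX2.
(B) has a carboxylic acid group (-C(=O)OH) but the -OH oxygen has H1; the =O is OX1, not OX2.
(C) contains a methoxy ether (-OCH3), which satisfies every atom and bond constraint.
(D) has a carboxylic acid group (-C(=O)OH) but the -OH oxygen has H1; the =O is OX1, not OX2.
So the answer is (C).

C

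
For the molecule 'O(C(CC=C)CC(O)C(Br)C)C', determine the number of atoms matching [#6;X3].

2

The query [#6;X3] means: any carbon (aromatic or not) with three total connections.
Check the 12 heavy atoms by environment: 7× C (X4) → no; 2× C (X3) → match; 2× O (X2) → no; 1× Br (X1) → no.
That gives 2 matching atoms.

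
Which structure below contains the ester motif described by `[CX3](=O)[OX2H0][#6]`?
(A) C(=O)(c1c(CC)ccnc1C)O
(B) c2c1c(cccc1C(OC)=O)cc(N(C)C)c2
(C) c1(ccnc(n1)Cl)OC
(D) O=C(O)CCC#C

B

[CX3](=O)[OX2H0][#6] describes a carbonyl carbon bonded to an oxygen that is itself bonded to carbon (no H on that O) (an ester).
(A) has a carboxylic acid group (-C(=O)OH) but the singly-bonded O carries H (OX2H1, not H0).
(B) contains a methyl-ester group (-C(=O)OCH3), which satisfies every atom and bond constraint.
(C) has a methoxy ether (-OCH3) but the ether oxygen is not adjacent to a C=O carbon.
(D) has a carboxylic acid group (-C(=O)OH) but the singly-bonded O carries H (OX2H1, not H0).
So the answer is (B).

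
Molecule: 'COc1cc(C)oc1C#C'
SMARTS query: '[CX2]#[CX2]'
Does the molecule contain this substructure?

The pattern [CX2]#[CX2] describes a carbon-carbon triple bond — an alkyne.
The molecule carries an ethynyl group (-C#CH), whose atoms satisfy every constraint of the query, so the pattern matches.

Yes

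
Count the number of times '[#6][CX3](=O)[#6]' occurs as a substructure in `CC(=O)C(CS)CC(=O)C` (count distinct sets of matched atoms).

[#6][CX3](=O)[#6] is the SMARTS for a ketone: a carbonyl carbon (no H) flanked by two carbons.
The molecule carries 2 separate instances of an acetyl/ketone group (-C(=O)CH3) meeting every constraint; each maps to a distinct set of atoms, giving 2 matches.

2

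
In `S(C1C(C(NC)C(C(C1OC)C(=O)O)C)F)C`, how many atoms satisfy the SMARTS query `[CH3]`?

The query [CH3] means: aliphatic carbon with exactly three hydrogens.
Check the 17 heavy atoms by environment: 6× C (H1) → no; 4× C (H3) → match; 1× C (H0) → no; 2× O (H0) → no; 1× O (H1) → no; 1× N (H1) → no; 1× S (H0) → no; 1× F (H0) → no.
That gives 4 matching atoms.

4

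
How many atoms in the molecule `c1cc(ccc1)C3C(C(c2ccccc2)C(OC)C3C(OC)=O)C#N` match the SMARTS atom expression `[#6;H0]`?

4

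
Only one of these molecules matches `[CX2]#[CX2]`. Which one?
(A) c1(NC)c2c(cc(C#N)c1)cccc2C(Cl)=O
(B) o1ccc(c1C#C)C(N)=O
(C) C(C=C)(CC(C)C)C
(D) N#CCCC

B

[CX2]#[CX2] describes a carbon-carbon triple bond (an alkyne).
(A) has a nitrile (-C#N) but the triple bond is C#N, not C#C.
(B) contains an ethynyl group (-C#CH), which satisfies every atom and bond constraint.
(C) has a vinyl group (-CH=CH2) but the C=C is a double bond; both carbons are CX3, not CX2.
(D) has a nitrile (-C#N) but the triple bond is C#N, not C#C.
So the answer is (B).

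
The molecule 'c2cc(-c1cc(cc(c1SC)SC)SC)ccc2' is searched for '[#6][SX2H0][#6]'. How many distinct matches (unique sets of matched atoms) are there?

[#6][SX2H0][#6] is the SMARTS for a thioether: an aliphatic sulfur bridging two carbons with no H on the sulfur.
The molecule carries 3 separate instances of a methylthio ether (-SCH3) meeting every constraint; each maps to a distinct set of atoms, giving 3 matches.

3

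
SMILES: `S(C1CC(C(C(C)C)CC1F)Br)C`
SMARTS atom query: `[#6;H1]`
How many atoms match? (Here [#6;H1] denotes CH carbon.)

The query [#6;H1] means: any carbon bearing exactly one hydrogen.
Check the 13 heavy atoms by environment: 5× C (H1) → match; 2× C (H2) → no; 1× F (H0) → no; 3× C (H3) → no; 1× Br (H0) → no; 1× S (H0) → no.
That gives 5 matching atoms.

5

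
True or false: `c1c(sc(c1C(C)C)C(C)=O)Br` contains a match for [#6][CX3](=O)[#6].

True

The pattern [#6][CX3](=O)[#6] describes a carbonyl carbon (no H) flanked by two carbons — a ketone.
The molecule carries an acetyl/ketone group (-C(=O)CH3), whose atoms satisfy every constraint of the query, so the pattern matches.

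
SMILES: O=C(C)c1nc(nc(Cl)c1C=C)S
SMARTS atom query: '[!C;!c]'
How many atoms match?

5

The query [!C;!c] means: neither aliphatic nor aromatic carbon — same as [!#6].
Check the 13 heavy atoms by environment: 2× n (aromatic) → match; 4× c (aromatic) → no; 1× S → match; 4× C → no; 1× Cl → match; 1× O → match.
Summing the matching environments: 2 + 1 + 1 + 1 = 5 matching atoms.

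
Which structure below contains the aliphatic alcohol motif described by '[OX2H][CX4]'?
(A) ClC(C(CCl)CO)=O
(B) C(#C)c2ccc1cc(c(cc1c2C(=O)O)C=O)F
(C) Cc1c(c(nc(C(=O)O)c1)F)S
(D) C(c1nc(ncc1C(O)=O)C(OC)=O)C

A

[OX2H][CX4] describes a hydroxyl oxygen bound to an sp3 (X4) carbon (an aliphatic alcohol).
(A) contains a hydroxyl group (-OH), which satisfies every atom and bond constraint.
(B) has a carboxylic acid group (-C(=O)OH) but the -OH is on a CX3 carbonyl carbon, not a CX4 carbon.
(C) has a carboxylic acid group (-C(=O)OH) but the -OH is on a CX3 carbonyl carbon, not a CX4 carbon.
(D) has a carboxylic acid group (-C(=O)OH) but the -OH is on a CX3 carbonyl carbon, not a CX4 carbon.
So the answer is (A).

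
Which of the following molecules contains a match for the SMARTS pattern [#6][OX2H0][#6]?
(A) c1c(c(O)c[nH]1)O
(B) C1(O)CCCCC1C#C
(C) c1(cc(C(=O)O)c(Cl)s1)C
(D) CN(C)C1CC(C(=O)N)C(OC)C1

D

[#6][OX2H0][#6] describes an aliphatic oxygen bridging two carbons with no H on the oxygen (an ether).
(A) has a hydroxyl group (-OH) but the oxygen has H1, not H0 bridging two carbons.
(B) has a hydroxyl group (-OH) but the oxygen has H1, not H0 bridging two carbons.
(C) has a carboxylic acid group (-C(=O)OH) but the -OH oxygen has H1; the =O is OX1, not OX2.
(D) contains a methoxy ether (-OCH3), which satisfies every atom and bond constraint.
So the answer is (D).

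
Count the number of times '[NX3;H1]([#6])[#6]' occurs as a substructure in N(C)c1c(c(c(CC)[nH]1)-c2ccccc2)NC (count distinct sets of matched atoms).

[NX3;H1]([#6])[#6] is the SMARTS for a secondary amine: a trivalent nitrogen with one H, bonded to two carbons.
The molecule carries 2 separate instances of an N-methylamino group (-NHCH3) meeting every constraint; each maps to a distinct set of atoms, giving 2 matches.

2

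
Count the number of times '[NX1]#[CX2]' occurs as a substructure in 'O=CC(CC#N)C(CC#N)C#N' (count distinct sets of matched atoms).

[NX1]#[CX2] is the SMARTS for a nitrile: a nitrogen triple-bonded to a two-connected carbon.
The molecule carries 3 separate instances of a nitrile (-C#N) meeting every constraint; each maps to a distinct set of atoms, giving 3 matches.

3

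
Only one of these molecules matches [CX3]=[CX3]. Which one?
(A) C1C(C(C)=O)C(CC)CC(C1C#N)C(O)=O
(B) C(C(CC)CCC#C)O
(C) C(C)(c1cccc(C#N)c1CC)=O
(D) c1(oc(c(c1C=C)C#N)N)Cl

D

[CX3]=[CX3] describes a non-aromatic C=C double bond between two sp2 carbons (an alkene).
(A) has an ethyl group (-CH2CH3) but its C-C bond is a single bond between CX4 carbons, not CX3=CX3.
(B) has an ethynyl group (-C#CH) but the C-C bond is a triple bond, not a double bond.
(C) has an ethyl group (-CH2CH3) but its C-C bond is a single bond between CX4 carbons, not CX3=CX3.
(D) contains a vinyl group (-CH=CH2), which satisfies every atom and bond constraint.
So the answer is (D).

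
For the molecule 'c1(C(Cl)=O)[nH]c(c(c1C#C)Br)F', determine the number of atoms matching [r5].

The query [r5] means: r5 matches atoms in a five-membered ring.
Check the 12 heavy atoms by environment: 1× n (aromatic, in 5-ring) → match; 4× c (aromatic, in 5-ring) → match; 1× F (acyclic) → no; 3× C (acyclic) → no; 1× O (acyclic) → no; 1× Cl (acyclic) → no; 1× Br (acyclic) → no.
Summing the matching environments: 1 + 4 = 5 matching atoms.

5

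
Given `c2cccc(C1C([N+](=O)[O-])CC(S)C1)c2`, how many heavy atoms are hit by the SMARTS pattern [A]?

9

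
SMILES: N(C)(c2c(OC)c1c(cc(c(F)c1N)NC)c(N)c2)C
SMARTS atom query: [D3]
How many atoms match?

The query [D3] means: atom with exactly three heavy-atom neighbours.
Check the 20 heavy atoms by environment: 8× c (aromatic, D3) → match; 2× c (aromatic, D2) → no; 1× N (D3) → match; 4× C (D1) → no; 1× N (D2) → no; 1× O (D2) → no; 2× N (D1) → no; 1× F (D1) → no.
Summing the matching environments: 8 + 1 = 9 matching atoms.

9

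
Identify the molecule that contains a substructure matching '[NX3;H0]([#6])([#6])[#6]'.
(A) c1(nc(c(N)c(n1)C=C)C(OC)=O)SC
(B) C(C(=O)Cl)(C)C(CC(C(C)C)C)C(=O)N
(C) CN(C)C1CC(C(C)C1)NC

C

[NX3;H0]([#6])([#6])[#6] describes a trivalent nitrogen with no H, bonded to three carbons (a tertiary amine).
(A) has a primary amino group (-NH2) but the nitrogen has H2, not H0 with three carbons.
(B) has a primary amide (-C(=O)NH2) but the amide nitrogen has H2 and only one carbon neighbour.
(C) contains a dimethylamino group (-N(CH3)2), which satisfies every atom and bond constraint.
So the answer is (C).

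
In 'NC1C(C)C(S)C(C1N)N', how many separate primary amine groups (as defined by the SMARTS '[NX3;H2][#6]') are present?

[NX3;H2][#6] is the SMARTS for a primary amine: a trivalent nitrogen with two H attached to carbon.
The molecule carries 3 separate instances of a primary amino group (-NH2) meeting every constraint; each maps to a distinct set of atoms, giving 3 matches.

3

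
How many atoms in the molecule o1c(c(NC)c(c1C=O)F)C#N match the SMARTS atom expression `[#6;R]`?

Check the 12 heavy atoms by environment: 1× o (aromatic, in 5-ring) → no; 4× c (aromatic, in 5-ring) → match; 3× C (acyclic) → no; 2× N (acyclic) → no; 1× O (acyclic) → no; 1× F (acyclic) → no.
That gives 4 matching atoms.

4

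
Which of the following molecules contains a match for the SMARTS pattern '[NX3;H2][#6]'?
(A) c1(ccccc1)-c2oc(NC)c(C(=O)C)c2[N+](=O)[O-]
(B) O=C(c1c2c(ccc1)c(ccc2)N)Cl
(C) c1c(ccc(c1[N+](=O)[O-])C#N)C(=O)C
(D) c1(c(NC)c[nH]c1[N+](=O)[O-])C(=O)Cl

[NX3;H2][#6] describes a trivalent nitrogen with two H attached to carbon (a primary amine).
(A) has a nitro group (-[N+](=O)[O-]) but the nitrogen is [N+] with no H, not NX3H2.
(B) contains a primary amino group (-NH2), which satisfies every atom and bond constraint.
(C) has a nitrile (-C#N) but the nitrogen is NX1 (triple-bonded), not NX3 with two H.
(D) has an N-methylamino group (-NHCH3) but the nitrogen bears two carbons and only one H (H1), not H2.
So the answer is (B).

B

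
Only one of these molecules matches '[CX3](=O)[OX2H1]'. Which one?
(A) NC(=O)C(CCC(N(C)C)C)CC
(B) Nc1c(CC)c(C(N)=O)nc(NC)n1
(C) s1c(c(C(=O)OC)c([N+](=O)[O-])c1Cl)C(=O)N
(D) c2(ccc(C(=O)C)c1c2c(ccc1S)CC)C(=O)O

D

[CX3](=O)[OX2H1] describes an sp2 carbon double-bonded to O and single-bonded to an -OH oxygen (a carboxylic acid).
(A) has a primary amide (-C(=O)NH2) but the carbonyl is bonded to N, not to an -OH oxygen.
(B) has a primary amide (-C(=O)NH2) but the carbonyl is bonded to N, not to an -OH oxygen.
(C) has a methyl-ester group (-C(=O)OCH3) but the singly-bonded O has no H (OX2H0, not OX2H1).
(D) contains a carboxylic acid group (-C(=O)OH), which satisfies every atom and bond constraint.
So the answer is (D).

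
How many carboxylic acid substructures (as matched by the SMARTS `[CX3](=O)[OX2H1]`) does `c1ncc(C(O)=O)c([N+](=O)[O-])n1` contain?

1

[CX3](=O)[OX2H1] is the SMARTS for a carboxylic acid: an sp2 carbon double-bonded to O and single-bonded to an -OH oxygen.
Exactly one fragment in the molecule meets all constraints, giving 1 match.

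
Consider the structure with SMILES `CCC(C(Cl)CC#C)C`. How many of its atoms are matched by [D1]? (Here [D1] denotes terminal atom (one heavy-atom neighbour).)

The query [D1] means: atom with exactly one heavy-atom neighbour (degree 1).
Check the 9 heavy atoms by environment: 3× C (D2) → no; 2× C (D3) → no; 1× Cl (D1) → match; 3× C (D1) → match.
Summing the matching environments: 1 + 3 = 4 matching atoms.

4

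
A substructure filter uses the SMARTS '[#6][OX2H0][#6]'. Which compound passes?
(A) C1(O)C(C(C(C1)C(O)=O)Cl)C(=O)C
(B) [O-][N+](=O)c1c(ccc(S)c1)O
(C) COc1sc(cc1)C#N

C

[#6][OX2H0][#6] describes an aliphatic oxygen bridging two carbons with no H on the oxygen (an ether).
(A) has a hydroxyl group (-OH) but the oxygen has H1, not H0 bridging two carbons.
(B) has a hydroxyl group (-OH) but the oxygen has H1, not H0 bridging two carbons.
(C) contains a methoxy ether (-OCH3), which satisfies every atom and bond constraint.
So the answer is (C).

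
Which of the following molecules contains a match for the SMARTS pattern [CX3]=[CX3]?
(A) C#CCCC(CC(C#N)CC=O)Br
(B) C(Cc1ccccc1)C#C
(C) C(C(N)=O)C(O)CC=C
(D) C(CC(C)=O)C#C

[CX3]=[CX3] describes a non-aromatic C=C double bond between two sp2 carbons (an alkene).
(A) has an ethynyl group (-C#CH) but the C-C bond is a triple bond, not a double bond.
(B) has an ethynyl group (-C#CH) but the C-C bond is a triple bond, not a double bond.
(C) contains a vinyl group (-CH=CH2), which satisfies every atom and bond constraint.
(D) has an ethynyl group (-C#CH) but the C-C bond is a triple bond, not a double bond.
So the answer is (C).

C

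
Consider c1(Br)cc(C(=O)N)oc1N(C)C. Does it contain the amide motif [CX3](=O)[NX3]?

The pattern [CX3](=O)[NX3] describes a carbonyl carbon bonded to a trivalent nitrogen — an amide.
The molecule carries a primary amide (-C(=O)NH2), whose atoms satisfy every constraint of the query, so the pattern matches.

Yes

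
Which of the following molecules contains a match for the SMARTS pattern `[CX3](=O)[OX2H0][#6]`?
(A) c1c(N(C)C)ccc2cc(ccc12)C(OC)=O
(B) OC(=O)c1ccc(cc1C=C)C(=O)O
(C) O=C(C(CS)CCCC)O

A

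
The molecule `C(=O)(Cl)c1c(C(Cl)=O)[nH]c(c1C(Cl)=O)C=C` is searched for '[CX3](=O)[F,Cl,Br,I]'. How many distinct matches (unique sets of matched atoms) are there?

3

[CX3](=O)[F,Cl,Br,I] is the SMARTS for an acyl halide: a carbonyl carbon bonded to a halogen.
The molecule carries 3 separate instances of an acyl chloride (-C(=O)Cl) meeting every constraint; each maps to a distinct set of atoms, giving 3 matches.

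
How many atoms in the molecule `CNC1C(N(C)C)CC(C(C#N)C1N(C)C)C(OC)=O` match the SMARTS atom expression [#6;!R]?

8

Check the 20 heavy atoms by environment: 6× C (in 6-ring) → no; 8× C (acyclic) → match; 2× O (acyclic) → no; 4× N (acyclic) → no.
That gives 8 matching atoms.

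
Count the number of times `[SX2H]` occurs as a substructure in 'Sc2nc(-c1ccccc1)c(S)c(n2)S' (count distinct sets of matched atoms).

3

[SX2H] is the SMARTS for a thiol: an aliphatic sulfur with two connections, one being H.
The molecule carries 3 separate instances of a thiol (-SH) meeting every constraint; each maps to a distinct set of atoms, giving 3 matches.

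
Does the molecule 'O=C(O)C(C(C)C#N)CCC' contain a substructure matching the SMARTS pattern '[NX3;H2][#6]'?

No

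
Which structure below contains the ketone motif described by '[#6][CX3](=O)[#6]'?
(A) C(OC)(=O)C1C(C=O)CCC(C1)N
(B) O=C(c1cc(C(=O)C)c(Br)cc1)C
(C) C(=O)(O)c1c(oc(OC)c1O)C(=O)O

B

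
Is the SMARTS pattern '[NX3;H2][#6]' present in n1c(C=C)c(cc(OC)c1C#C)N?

Yes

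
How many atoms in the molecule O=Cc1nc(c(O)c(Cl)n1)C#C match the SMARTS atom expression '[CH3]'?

The query [CH3] means: aliphatic carbon with exactly three hydrogens.
Check the 12 heavy atoms by environment: 2× n (aromatic, H0) → no; 4× c (aromatic, H0) → no; 1× Cl (H0) → no; 2× C (H1) → no; 1× O (H0) → no; 1× C (H0) → no; 1× O (H1) → no.
No environment satisfies the query, so 0 matching atoms.

0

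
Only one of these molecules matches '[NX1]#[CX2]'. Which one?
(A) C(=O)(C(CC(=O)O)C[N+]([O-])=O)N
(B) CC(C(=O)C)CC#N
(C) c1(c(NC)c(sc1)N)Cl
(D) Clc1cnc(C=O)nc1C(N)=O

B

[NX1]#[CX2] describes a nitrogen triple-bonded to a two-connected carbon (a nitrile).
(A) has a nitro group (-[N+](=O)[O-]) but there is no C#N triple bond.
(B) contains a nitrile (-C#N), which satisfies every atom and bond constraint.
(C) has a primary amino group (-NH2) but the nitrogen is NX3 (three connections), not NX1 triple-bonded.
(D) has a primary amide (-C(=O)NH2) but the nitrogen is NX3, not NX1.
So the answer is (B).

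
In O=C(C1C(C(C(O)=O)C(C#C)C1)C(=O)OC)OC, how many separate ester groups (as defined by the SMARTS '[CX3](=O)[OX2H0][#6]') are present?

2

[CX3](=O)[OX2H0][#6] is the SMARTS for an ester: a carbonyl carbon bonded to an oxygen that is itself bonded to carbon (no H on that O).
The molecule carries 2 separate instances of a methyl-ester group (-C(=O)OCH3) meeting every constraint; each maps to a distinct set of atoms, giving 2 matches.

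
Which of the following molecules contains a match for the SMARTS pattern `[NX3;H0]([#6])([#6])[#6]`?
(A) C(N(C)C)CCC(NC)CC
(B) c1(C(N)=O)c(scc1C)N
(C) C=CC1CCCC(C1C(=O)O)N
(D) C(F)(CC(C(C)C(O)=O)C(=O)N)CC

[NX3;H0]([#6])([#6])[#6] describes a trivalent nitrogen with no H, bonded to three carbons (a tertiary amine).
(A) contains a dimethylamino group (-N(CH3)2), which satisfies every atom and bond constraint.
(B) has a primary amino group (-NH2) but the nitrogen has H2, not H0 with three carbons.
(C) has a primary amino group (-NH2) but the nitrogen has H2, not H0 with three carbons.
(D) has a primary amide (-C(=O)NH2) but the amide nitrogen has H2 and only one carbon neighbour.
So the answer is (A).

A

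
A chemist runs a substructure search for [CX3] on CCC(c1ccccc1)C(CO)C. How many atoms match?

Check the 13 heavy atoms by environment: 6× C (X4) → no; 1× O (X2) → no; 6× c (aromatic, X3) → no.
No environment satisfies the query, so 0 matching atoms.

0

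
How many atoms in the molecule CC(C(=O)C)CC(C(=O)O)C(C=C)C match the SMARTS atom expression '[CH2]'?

The query [CH2] means: aliphatic carbon with exactly two hydrogens.
Check the 14 heavy atoms by environment: 3× C (H3) → no; 4× C (H1) → no; 2× C (H2) → match; 2× C (H0) → no; 2× O (H0) → no; 1× O (H1) → no.
That gives 2 matching atoms.

2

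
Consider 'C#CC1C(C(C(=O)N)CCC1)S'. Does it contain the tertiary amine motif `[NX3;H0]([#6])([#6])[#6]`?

No

The pattern [NX3;H0]([#6])([#6])[#6] describes a trivalent nitrogen with no H, bonded to three carbons — a tertiary amine.
The closest candidate here is a primary amide (-C(=O)NH2), but the amide nitrogen has H2 and only one carbon neighbour. No other fragment satisfies the full query, so there is no match.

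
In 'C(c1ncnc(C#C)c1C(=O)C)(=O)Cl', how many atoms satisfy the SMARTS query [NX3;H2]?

0

Check the 14 heavy atoms by environment: 2× n (aromatic, H0, X2) → no; 1× c (aromatic, H1, X3) → no; 3× c (aromatic, H0, X3) → no; 2× C (H0, X3) → no; 2× O (H0, X1) → no; 1× Cl (H0, X1) → no; 1× C (H3, X4) → no; 1× C (H0, X2) → no; 1× C (H1, X2) → no.
No environment satisfies the query, so 0 matching atoms.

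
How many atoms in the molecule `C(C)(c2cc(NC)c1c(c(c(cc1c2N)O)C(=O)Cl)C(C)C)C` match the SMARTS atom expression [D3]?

Check the 23 heavy atoms by environment: 8× c (aromatic, D3) → match; 2× c (aromatic, D2) → no; 3× C (D3) → match; 5× C (D1) → no; 2× O (D1) → no; 1× Cl (D1) → no; 1× N (D1) → no; 1× N (D2) → no.
Summing the matching environments: 8 + 3 = 11 matching atoms.

11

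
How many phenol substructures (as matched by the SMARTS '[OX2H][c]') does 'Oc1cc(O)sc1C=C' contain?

[OX2H][c] is the SMARTS for a phenol: a hydroxyl oxygen attached to an aromatic carbon.
The molecule carries 2 separate instances of a hydroxyl group (-OH) meeting every constraint; each maps to a distinct set of atoms, giving 2 matches.

2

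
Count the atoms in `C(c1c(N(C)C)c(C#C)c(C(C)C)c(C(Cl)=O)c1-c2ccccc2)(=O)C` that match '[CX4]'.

6

Check the 26 heavy atoms by environment: 12× c (aromatic, X3) → no; 1× N (X3) → no; 6× C (X4) → match; 2× C (X2) → no; 2× C (X3) → no; 2× O (X1) → no; 1× Cl (X1) → no.
That gives 6 matching atoms.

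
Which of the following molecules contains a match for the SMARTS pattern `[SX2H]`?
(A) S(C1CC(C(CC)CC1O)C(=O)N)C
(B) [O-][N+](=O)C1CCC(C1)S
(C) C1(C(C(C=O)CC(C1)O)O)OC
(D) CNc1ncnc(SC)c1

B

[SX2H] describes an aliphatic sulfur with two connections, one being H (a thiol).
(A) has a hydroxyl group (-OH) but it is an -OH, not an -SH.
(B) contains a thiol (-SH), which satisfies every atom and bond constraint.
(C) has a hydroxyl group (-OH) but it is an -OH, not an -SH.
(D) has a methylthio ether (-SCH3) but the sulfur has H0 (bonded to two carbons), not H1.
So the answer is (B).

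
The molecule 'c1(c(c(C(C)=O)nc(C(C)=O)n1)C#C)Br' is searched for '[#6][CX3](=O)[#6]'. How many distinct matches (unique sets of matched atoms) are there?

[#6][CX3](=O)[#6] is the SMARTS for a ketone: a carbonyl carbon (no H) flanked by two carbons.
The molecule carries 2 separate instances of an acetyl/ketone group (-C(=O)CH3) meeting every constraint; each maps to a distinct set of atoms, giving 2 matches.

2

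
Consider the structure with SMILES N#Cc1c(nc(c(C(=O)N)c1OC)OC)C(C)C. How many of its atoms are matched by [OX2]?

2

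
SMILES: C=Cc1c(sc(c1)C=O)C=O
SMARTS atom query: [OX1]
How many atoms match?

2

The query [OX1] means: aliphatic oxygen with one total connection — typically a carbonyl =O or an oxide.
Check the 11 heavy atoms by environment: 1× s (aromatic, X2) → no; 4× c (aromatic, X3) → no; 4× C (X3) → no; 2× O (X1) → match.
That gives 2 matching atoms.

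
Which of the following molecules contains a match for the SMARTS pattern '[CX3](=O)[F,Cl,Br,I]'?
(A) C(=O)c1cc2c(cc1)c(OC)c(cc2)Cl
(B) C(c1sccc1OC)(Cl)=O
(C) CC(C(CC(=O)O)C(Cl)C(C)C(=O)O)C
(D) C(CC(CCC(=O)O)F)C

B

[CX3](=O)[F,Cl,Br,I] describes a carbonyl carbon bonded to a halogen (an acyl halide).
(A) has a chloro substituent but the Cl is not on a carbonyl carbon.
(B) contains an acyl chloride (-C(=O)Cl), which satisfies every atom and bond constraint.
(C) has a chloro substituent but the Cl is not on a carbonyl carbon.
(D) has a carboxylic acid group (-C(=O)OH) but the carbonyl is bonded to -OH, not to a halogen.
So the answer is (B).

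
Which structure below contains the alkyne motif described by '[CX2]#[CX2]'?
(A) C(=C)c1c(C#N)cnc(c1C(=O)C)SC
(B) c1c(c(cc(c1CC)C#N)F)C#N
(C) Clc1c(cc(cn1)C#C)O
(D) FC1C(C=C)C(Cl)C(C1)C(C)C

[CX2]#[CX2] describes a carbon-carbon triple bond (an alkyne).
(A) has a nitrile (-C#N) but the triple bond is C#N, not C#C.
(B) has a nitrile (-C#N) but the triple bond is C#N, not C#C.
(C) contains an ethynyl group (-C#CH), which satisfies every atom and bond constraint.
(D) has a vinyl group (-CH=CH2) but the C=C is a double bond; both carbons are CX3, not CX2.
So the answer is (C).

C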